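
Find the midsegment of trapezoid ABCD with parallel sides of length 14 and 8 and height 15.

The midsegment of a trapezoid = (base1 + base2) / 2
midsegment = (14 + 8) / 2
midsegment = 22 / 2
midsegment = 11

11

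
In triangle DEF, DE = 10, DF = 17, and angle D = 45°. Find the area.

Area = (1/2) * DE * DF * sin(D)
Area = (1/2) * 10 * 17 * sin(45°)
Area = (1/2) * 10 * 17 * sqrt(2)/2
Area = 85*sqrt(2)/2

85*sqrt(2)/2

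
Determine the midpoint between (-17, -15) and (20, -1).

The midpoint is the average of the coordinates:
x: (-17 + 20)/2 = 3/2
y: (-15 + -1)/2 = -8
Midpoint = (3/2, -8)

(3/2, -8)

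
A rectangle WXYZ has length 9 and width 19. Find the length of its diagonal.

d = sqrt(9^2 + 19^2) = sqrt(442)

sqrt(442)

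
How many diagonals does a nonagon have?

Total line segments between 9 vertices = C(9,2) = 36.
Subtract the 9 sides: 36 - 9 = 27 diagonals.

27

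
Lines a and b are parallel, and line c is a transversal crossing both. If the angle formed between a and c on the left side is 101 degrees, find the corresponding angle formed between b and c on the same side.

Corresponding angles formed by parallel lines and a transversal are equal.
The given angle is 101 degrees.
The corresponding angle = 101 degrees.

101 degrees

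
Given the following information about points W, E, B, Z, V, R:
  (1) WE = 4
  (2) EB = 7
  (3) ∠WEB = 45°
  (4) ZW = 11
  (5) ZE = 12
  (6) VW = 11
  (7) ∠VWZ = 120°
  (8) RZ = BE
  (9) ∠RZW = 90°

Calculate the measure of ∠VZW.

Step 1: By the law of cosines on triangle ZWV: ZV² = 11² + 11² − 2·11·11·cos(120°) = 363, so ZV = 11·√3.
Step 2: By the inverse law of cosines on triangle VZW: cos(∠VZW) = ((11·√3)² + 11² − 11²) / (2·11·√3·11) = 363/419.16 = 0.866, so ∠VZW = 30°.

Therefore, the measure of angle ∠VZW = 30°.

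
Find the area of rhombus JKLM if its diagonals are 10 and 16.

Area = (10 * 16) / 2 = 160 / 2 = 80

80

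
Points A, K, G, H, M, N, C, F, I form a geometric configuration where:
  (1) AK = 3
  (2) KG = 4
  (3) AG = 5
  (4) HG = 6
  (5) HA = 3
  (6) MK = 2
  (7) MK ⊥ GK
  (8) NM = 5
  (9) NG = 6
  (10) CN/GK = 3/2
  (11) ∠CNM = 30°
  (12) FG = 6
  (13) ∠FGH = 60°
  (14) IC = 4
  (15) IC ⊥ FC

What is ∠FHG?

Step 1: By the law of cosines on triangle HGF: HF² = 6² + 6² − 2·6·6·cos(60°) = 36, so HF = 6.
Step 2: By the inverse law of cosines on triangle FHG: cos(∠FHG) = (6² + 6² − 6²) / (2·6·6) = 36/72 = 0.5, so ∠FHG = 60°.

Therefore, the measure of angle ∠FHG = 60°.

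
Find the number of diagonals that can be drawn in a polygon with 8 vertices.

The number of diagonals in an n-gon is n(n - 3)/2.
For n = 8: 8(8 - 3)/2 = 8 × 5 / 2 = 20.

20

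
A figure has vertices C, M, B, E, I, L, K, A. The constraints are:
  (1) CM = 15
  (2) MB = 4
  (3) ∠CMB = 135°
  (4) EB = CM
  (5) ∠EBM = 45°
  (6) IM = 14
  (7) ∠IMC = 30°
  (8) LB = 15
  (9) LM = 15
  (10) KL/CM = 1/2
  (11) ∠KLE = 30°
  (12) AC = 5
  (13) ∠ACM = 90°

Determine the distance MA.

Step 1: By the law of cosines on triangle MCA: MA² = 15² + 5² − 2·15·5·cos(90°) = 250, so MA = 5·√10.

Therefore, the length of MA = 5·√10.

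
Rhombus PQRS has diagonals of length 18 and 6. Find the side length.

Half-diagonals are 9 and 3. side = sqrt(9^2 + 3^2) = sqrt(90) = 3*sqrt(10)

3*sqrt(10)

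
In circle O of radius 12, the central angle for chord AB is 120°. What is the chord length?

Chord length = 2r sin(θ/2)
= 2 × 12 × sin(120°/2)
= 2 × 12 × sin(60°)
= 12*sqrt(3)

12*sqrt(3)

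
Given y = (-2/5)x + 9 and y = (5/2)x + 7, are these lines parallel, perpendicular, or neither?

Slope of line 1: m1 = -2/5
Slope of line 2: m2 = 5/2
m1 * m2 = (-2/5) * (5/2) = -1 = -1, so the lines are perpendicular.

Perpendicular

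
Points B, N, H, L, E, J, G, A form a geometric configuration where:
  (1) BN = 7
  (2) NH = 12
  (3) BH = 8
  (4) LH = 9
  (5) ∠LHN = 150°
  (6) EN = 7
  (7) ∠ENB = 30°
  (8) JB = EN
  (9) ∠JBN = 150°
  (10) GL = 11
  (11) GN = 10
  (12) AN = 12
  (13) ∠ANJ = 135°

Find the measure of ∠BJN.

From the given relations: JB = EN = 7.
Step 1: By the law of cosines on triangle JBN: JN² = 7² + 7² − 2·7·7·cos(150°) = 182.87, so JN ≈ 13.52.
Step 2: By the inverse law of cosines on triangle BJN: cos(∠BJN) = (7² + 13.52² − 7²) / (2·7·13.52) = 182.87/189.32 = 0.9659, so ∠BJN = 15°.

Therefore, the measure of angle ∠BJN = 15°.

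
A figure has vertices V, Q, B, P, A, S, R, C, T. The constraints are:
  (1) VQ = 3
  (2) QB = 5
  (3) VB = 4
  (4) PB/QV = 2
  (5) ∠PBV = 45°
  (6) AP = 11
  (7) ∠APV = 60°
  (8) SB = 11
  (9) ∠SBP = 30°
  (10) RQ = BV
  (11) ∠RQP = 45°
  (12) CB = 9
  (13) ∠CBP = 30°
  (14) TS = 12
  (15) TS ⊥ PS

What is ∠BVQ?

Step 1: By the inverse law of cosines on triangle BVQ: cos(∠BVQ) = (4² + 3² − 5²) / (2·4·3) = 0/24 = 0, so ∠BVQ = 90°.

Therefore, the measure of angle ∠BVQ = 90°.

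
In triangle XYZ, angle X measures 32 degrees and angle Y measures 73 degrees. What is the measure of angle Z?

By the triangle angle sum property, the three interior angles of any triangle add up to 180°.
We know angle X = 32° and angle Y = 73°, so their sum is 105°.
Therefore angle Z = 180° - 105° = 75°.

75 degrees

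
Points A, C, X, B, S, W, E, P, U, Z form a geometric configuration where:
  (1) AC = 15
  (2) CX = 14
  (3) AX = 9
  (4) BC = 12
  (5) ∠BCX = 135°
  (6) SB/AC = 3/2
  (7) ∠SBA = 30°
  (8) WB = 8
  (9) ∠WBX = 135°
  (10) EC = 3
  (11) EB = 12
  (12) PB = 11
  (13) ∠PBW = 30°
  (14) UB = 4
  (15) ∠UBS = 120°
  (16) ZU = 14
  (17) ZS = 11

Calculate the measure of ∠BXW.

Step 1: By the law of cosines on triangle XCB: XB² = 14² + 12² − 2·14·12·cos(135°) = 577.59, so XB ≈ 24.03.
Step 2: By the law of cosines on triangle XBW: XW² = 24.03² + 8² − 2·24.03·8·cos(135°) = 913.49, so XW ≈ 30.22.
Step 3: By the inverse law of cosines on triangle BXW: cos(∠BXW) = (24.03² + 30.22² − 8²) / (2·24.03·30.22) = 1427.08/1452.75 = 0.9823, so ∠BXW = 10.79°.

Therefore, the measure of angle ∠BXW = 10.79°.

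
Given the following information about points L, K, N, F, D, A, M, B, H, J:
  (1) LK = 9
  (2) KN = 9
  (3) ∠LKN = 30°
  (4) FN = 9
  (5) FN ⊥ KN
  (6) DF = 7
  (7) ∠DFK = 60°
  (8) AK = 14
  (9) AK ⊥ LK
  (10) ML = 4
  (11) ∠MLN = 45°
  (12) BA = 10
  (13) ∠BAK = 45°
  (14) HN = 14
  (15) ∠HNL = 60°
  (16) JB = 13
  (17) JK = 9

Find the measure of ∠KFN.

Step 1: By the law of cosines on triangle FNK: FK² = 9² + 9² − 2·9·9·cos(90°) = 162, so FK = 9·√2.
Step 2: By the inverse law of cosines on triangle KFN: cos(∠KFN) = ((9·√2)² + 9² − 9²) / (2·9·√2·9) = 162/229.1 = 0.7071, so ∠KFN = 45°.

Therefore, the measure of angle ∠KFN = 45°.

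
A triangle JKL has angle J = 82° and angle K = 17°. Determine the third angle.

The interior angles sum to 180°: angle L = 180 - 82 - 17 = 81°.
The triangle is acute (angles 82°, 17°, 81°).

81 degrees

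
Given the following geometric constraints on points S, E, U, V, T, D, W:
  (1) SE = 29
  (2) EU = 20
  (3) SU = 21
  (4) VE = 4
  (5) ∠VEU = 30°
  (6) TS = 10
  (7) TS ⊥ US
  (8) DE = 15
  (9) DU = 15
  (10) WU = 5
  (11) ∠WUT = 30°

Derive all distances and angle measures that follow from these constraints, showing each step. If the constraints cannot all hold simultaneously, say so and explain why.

The constraints are consistent.

Step 1: From UE = 20, EV = 4, and ∠UEV = 30°, by the law of cosines:
  UV² = UE² + EV² - 2·UE·EV·cos(30°) = 400 + 16 - 138.6 = 277.4
  UV ≈ 16.66

Step 2: From US = 21, ST = 10, and ∠UST = 90°, by the law of cosines:
  UT² = US² + ST² - 2·US·ST·cos(90°) = 441 + 100 - 0 = 541
  UT ≈ 23.26

Step 3: From SE = 29, SU = 21, EU = 20, by the inverse law of cosines:
  cos(∠ESU) = (SE² + SU² - EU²) / (2·SE·SU)
  ∠ESU = 43.6°

Step 4: From ED = 15, EU = 20, DU = 15, by the inverse law of cosines:
  cos(∠DEU) = (ED² + EU² - DU²) / (2·ED·EU)
  ∠DEU = 48.19°

Step 5: From ES = 29, EU = 20, SU = 21, by the inverse law of cosines:
  cos(∠SEU) = (ES² + EU² - SU²) / (2·ES·EU)
  ∠SEU = 46.4°

Step 6: From UD = 15, UE = 20, DE = 15, by the inverse law of cosines:
  cos(∠DUE) = (UD² + UE² - DE²) / (2·UD·UE)
  ∠DUE = 48.19°

Step 7: From UE = 20, US = 21, ES = 29, by the inverse law of cosines:
  cos(∠EUS) = (UE² + US² - ES²) / (2·UE·US)
  ∠EUS = 90°

Step 8: From DE = 15, DU = 15, EU = 20, by the inverse law of cosines:
  cos(∠EDU) = (DE² + DU² - EU²) / (2·DE·DU)
  ∠EDU = 83.62°

Step 9: From TU = 23.26, UW = 5, and ∠TUW = 30°, by the law of cosines:
  TW² = TU² + UW² - 2·TU·UW·cos(30°) = 541 + 25 - 201.4 = 364.6
  TW ≈ 19.09

Step 10: From UE = 20, UV = 16.66, EV = 4, by the inverse law of cosines:
  cos(∠EUV) = (UE² + UV² - EV²) / (2·UE·UV)
  ∠EUV = 6.9°

Step 11: From US = 21, UT = 23.26, ST = 10, by the inverse law of cosines:
  cos(∠SUT) = (US² + UT² - ST²) / (2·US·UT)
  ∠SUT = 25.46°

Step 12: From VE = 4, VU = 16.66, EU = 20, by the inverse law of cosines:
  cos(∠EVU) = (VE² + VU² - EU²) / (2·VE·VU)
  ∠EVU = 143.1°

Step 13: From TS = 10, TU = 23.26, SU = 21, by the inverse law of cosines:
  cos(∠STU) = (TS² + TU² - SU²) / (2·TS·TU)
  ∠STU = 64.54°

Step 14: From TU = 23.26, TW = 19.09, UW = 5, by the inverse law of cosines:
  cos(∠UTW) = (TU² + TW² - UW²) / (2·TU·TW)
  ∠UTW = 7.52°

Step 15: From WT = 19.09, WU = 5, TU = 23.26, by the inverse law of cosines:
  cos(∠TWU) = (WT² + WU² - TU²) / (2·WT·WU)
  ∠TWU = 142.48°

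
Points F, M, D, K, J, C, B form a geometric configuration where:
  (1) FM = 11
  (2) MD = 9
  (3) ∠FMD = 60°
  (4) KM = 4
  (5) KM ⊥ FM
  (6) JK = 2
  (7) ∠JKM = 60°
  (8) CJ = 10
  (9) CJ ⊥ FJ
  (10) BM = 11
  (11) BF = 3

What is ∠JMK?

Step 1: By the law of cosines on triangle MKJ: MJ² = 4² + 2² − 2·4·2·cos(60°) = 12, so MJ = 2·√3.
Step 2: By the inverse law of cosines on triangle JMK: cos(∠JMK) = ((2·√3)² + 4² − 2²) / (2·2·√3·4) = 24/27.71 = 0.866, so ∠JMK = 30°.

Therefore, the measure of angle ∠JMK = 30°.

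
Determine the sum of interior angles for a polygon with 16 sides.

The sum of interior angles of an n-sided polygon is (n - 2) * 180.
For n = 16: (16 - 2) * 180 = 14 * 180 = 2520 degrees.

2520 degrees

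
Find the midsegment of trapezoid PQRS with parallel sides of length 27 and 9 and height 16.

midsegment = (27 + 9) / 2 = 36 / 2 = 18

18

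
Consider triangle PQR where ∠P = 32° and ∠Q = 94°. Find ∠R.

Let angle R = x. Then 32 + 94 + x = 180.
x = 180 - 126 = 54 degrees.

54 degrees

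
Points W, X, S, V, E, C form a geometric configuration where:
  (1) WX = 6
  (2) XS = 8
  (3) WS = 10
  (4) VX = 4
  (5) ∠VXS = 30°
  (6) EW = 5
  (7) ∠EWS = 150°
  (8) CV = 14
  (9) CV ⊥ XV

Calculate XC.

Step 1: By the law of cosines on triangle XVC: XC² = 4² + 14² − 2·4·14·cos(90°) = 212, so XC = 2·√53.

Therefore, the length of XC = 2·√53.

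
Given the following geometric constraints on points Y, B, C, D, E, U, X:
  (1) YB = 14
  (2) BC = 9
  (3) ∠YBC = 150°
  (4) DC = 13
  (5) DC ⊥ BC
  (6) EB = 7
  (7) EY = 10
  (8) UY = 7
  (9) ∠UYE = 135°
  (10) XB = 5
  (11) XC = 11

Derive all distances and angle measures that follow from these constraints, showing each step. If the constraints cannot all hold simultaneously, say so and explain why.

The constraints are consistent.

Step 1: From YB = 14, BC = 9, and ∠YBC = 150°, by the law of cosines:
  YC² = YB² + BC² - 2·YB·BC·cos(150°) = 196 + 81 + 218.2 = 495.2
  YC ≈ 22.25

Step 2: From BC = 9, CD = 13, and ∠BCD = 90°, by the law of cosines:
  BD² = BC² + CD² - 2·BC·CD·cos(90°) = 81 + 169 - 0 = 250
  BD = 5·√10

Step 3: From EY = 10, YU = 7, and ∠EYU = 135°, by the law of cosines:
  EU² = EY² + YU² - 2·EY·YU·cos(135°) = 100 + 49 + 98.99 = 248
  EU ≈ 15.75

Step 4: From YB = 14, YE = 10, BE = 7, by the inverse law of cosines:
  cos(∠BYE) = (YB² + YE² - BE²) / (2·YB·YE)
  ∠BYE = 28.1°

Step 5: From BC = 9, BX = 5, CX = 11, by the inverse law of cosines:
  cos(∠CBX) = (BC² + BX² - CX²) / (2·BC·BX)
  ∠CBX = 99.59°

Step 6: From BE = 7, BY = 14, EY = 10, by the inverse law of cosines:
  cos(∠EBY) = (BE² + BY² - EY²) / (2·BE·BY)
  ∠EBY = 42.29°

Step 7: From CB = 9, CX = 11, BX = 5, by the inverse law of cosines:
  cos(∠BCX) = (CB² + CX² - BX²) / (2·CB·CX)
  ∠BCX = 26.63°

Step 8: From EB = 7, EY = 10, BY = 14, by the inverse law of cosines:
  cos(∠BEY) = (EB² + EY² - BY²) / (2·EB·EY)
  ∠BEY = 109.62°

Step 9: From XB = 5, XC = 11, BC = 9, by the inverse law of cosines:
  cos(∠BXC) = (XB² + XC² - BC²) / (2·XB·XC)
  ∠BXC = 53.78°

Step 10: From YB = 14, YC = 22.25, BC = 9, by the inverse law of cosines:
  cos(∠BYC) = (YB² + YC² - BC²) / (2·YB·YC)
  ∠BYC = 11.67°

Step 11: From BC = 9, BD = 5·√10, CD = 13, by the inverse law of cosines:
  cos(∠CBD) = (BC² + BD² - CD²) / (2·BC·BD)
  ∠CBD = 55.3°

Step 12: From CB = 9, CY = 22.25, BY = 14, by the inverse law of cosines:
  cos(∠BCY) = (CB² + CY² - BY²) / (2·CB·CY)
  ∠BCY = 18.33°

Step 13: From DB = 5·√10, DC = 13, BC = 9, by the inverse law of cosines:
  cos(∠BDC) = (DB² + DC² - BC²) / (2·DB·DC)
  ∠BDC = 34.7°

Step 14: From EU = 15.75, EY = 10, UY = 7, by the inverse law of cosines:
  cos(∠UEY) = (EU² + EY² - UY²) / (2·EU·EY)
  ∠UEY = 18.32°

Step 15: From UE = 15.75, UY = 7, EY = 10, by the inverse law of cosines:
  cos(∠EUY) = (UE² + UY² - EY²) / (2·UE·UY)
  ∠EUY = 26.68°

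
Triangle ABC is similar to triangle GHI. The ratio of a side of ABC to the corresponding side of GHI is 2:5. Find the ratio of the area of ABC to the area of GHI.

The ratio of areas of similar triangles equals the square of the side ratio.
Side ratio = 2:5
Area ratio = (2/5)^2 = 4/25 = 4:25

4:25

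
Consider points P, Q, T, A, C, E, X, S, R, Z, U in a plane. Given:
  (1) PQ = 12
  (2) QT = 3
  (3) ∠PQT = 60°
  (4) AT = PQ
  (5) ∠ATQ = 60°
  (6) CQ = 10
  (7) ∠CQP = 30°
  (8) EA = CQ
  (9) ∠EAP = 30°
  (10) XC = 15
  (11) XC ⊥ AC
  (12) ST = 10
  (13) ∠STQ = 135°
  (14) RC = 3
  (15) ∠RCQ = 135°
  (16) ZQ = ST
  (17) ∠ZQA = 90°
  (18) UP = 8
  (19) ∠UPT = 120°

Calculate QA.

From the given relations: AT = PQ = 12.
Step 1: By the law of cosines on triangle QTA: QA² = 3² + 12² − 2·3·12·cos(60°) = 117, so QA = 3·√13.

Therefore, the length of QA = 3·√13.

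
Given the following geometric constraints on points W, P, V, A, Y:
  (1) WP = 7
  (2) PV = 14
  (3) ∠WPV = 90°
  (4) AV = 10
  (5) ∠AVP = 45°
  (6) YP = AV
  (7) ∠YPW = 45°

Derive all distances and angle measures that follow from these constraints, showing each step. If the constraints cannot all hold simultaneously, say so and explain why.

The constraints are consistent.

From the given relations:
  YP = AV = 10

Step 1: From WP = 7, PV = 14, and ∠WPV = 90°, by the law of cosines:
  WV² = WP² + PV² - 2·WP·PV·cos(90°) = 49 + 196 - 0 = 245
  WV = 7·√5

Step 2: From WP = 7, PY = 10, and ∠WPY = 45°, by the law of cosines:
  WY² = WP² + PY² - 2·WP·PY·cos(45°) = 49 + 100 - 98.99 = 50.01
  WY ≈ 7.07

Step 3: From PV = 14, VA = 10, and ∠PVA = 45°, by the law of cosines:
  PA² = PV² + VA² - 2·PV·VA·cos(45°) = 196 + 100 - 198 = 98.01
  PA ≈ 9.9

Step 4: From WP = 7, WV = 7·√5, PV = 14, by the inverse law of cosines:
  cos(∠PWV) = (WP² + WV² - PV²) / (2·WP·WV)
  ∠PWV = 63.43°

Step 5: From WP = 7, WY = 7.07, PY = 10, by the inverse law of cosines:
  cos(∠PWY) = (WP² + WY² - PY²) / (2·WP·WY)
  ∠PWY = 90.58°

Step 6: From PA = 9.9, PV = 14, AV = 10, by the inverse law of cosines:
  cos(∠APV) = (PA² + PV² - AV²) / (2·PA·PV)
  ∠APV = 45.58°

Step 7: From VP = 14, VW = 7·√5, PW = 7, by the inverse law of cosines:
  cos(∠PVW) = (VP² + VW² - PW²) / (2·VP·VW)
  ∠PVW = 26.57°

Step 8: From AP = 9.9, AV = 10, PV = 14, by the inverse law of cosines:
  cos(∠PAV) = (AP² + AV² - PV²) / (2·AP·AV)
  ∠PAV = 89.42°

Step 9: From YP = 10, YW = 7.07, PW = 7, by the inverse law of cosines:
  cos(∠PYW) = (YP² + YW² - PW²) / (2·YP·YW)
  ∠PYW = 44.42°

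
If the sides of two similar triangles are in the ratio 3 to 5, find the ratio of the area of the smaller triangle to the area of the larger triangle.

Area ratio = (side ratio)^2 = (3/5)^2 = 9:25.

9:25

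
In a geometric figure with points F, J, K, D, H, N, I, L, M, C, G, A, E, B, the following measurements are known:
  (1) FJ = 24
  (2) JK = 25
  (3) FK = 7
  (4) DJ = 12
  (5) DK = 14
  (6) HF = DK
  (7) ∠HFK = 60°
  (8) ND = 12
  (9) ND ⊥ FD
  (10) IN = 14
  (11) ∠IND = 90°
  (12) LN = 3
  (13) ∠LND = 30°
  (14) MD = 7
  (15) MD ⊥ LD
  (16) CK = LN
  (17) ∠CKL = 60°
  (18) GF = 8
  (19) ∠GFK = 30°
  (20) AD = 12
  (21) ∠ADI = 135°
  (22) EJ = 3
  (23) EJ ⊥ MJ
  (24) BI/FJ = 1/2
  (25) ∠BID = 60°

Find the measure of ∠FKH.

From the given relations: HF = DK = 14.
Step 1: By the law of cosines on triangle KFH: KH² = 7² + 14² − 2·7·14·cos(60°) = 147, so KH = 7·√3.
Step 2: By the inverse law of cosines on triangle FKH: cos(∠FKH) = (7² + (7·√3)² − 14²) / (2·7·7·√3) = 0/169.74 = 0, so ∠FKH = 90°.

Therefore, the measure of angle ∠FKH = 90°.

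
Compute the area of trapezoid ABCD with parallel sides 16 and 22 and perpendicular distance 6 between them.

Area of a trapezoid = (base1 + base2) * height / 2
Area = (16 + 22) * 6 / 2
Area = 38 * 6 / 2
Area = 228 / 2
Area = 114

114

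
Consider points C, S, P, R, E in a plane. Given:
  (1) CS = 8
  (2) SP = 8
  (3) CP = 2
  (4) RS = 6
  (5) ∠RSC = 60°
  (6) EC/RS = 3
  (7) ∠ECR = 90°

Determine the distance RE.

From the given relations: EC = 3·RS = 3·6 = 18.
Step 1: By the law of cosines on triangle CSR: CR² = 8² + 6² − 2·8·6·cos(60°) = 52, so CR = 2·√13.
Step 2: By the law of cosines on triangle RCE: RE² = (2·√13)² + 18² − 2·2·√13·18·cos(90°) = 376, so RE = 2·√94.

Therefore, the length of RE = 2·√94.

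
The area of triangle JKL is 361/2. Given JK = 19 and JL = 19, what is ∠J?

Area = (1/2) * a * b * sin(C)
sin(C) = 2 * Area / (a * b)
sin(C) = 2 * 361/2 / (19 * 19)
sin(C) = 1
C = arcsin(1) = 90°

90°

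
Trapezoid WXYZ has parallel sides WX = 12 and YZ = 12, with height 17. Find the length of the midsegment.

The midsegment of a trapezoid = (base1 + base2) / 2
midsegment = (12 + 12) / 2
midsegment = 24 / 2
midsegment = 12

12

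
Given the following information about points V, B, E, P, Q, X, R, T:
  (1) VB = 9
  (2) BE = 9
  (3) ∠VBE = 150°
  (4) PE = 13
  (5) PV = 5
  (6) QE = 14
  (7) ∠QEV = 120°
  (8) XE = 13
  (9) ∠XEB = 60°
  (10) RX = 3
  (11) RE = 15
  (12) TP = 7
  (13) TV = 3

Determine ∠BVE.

Step 1: By the law of cosines on triangle VBE: VE² = 9² + 9² − 2·9·9·cos(150°) = 302.3, so VE ≈ 17.39.
Step 2: By the inverse law of cosines on triangle BVE: cos(∠BVE) = (9² + 17.39² − 9²) / (2·9·17.39) = 302.3/312.96 = 0.9659, so ∠BVE = 15°.

Therefore, the measure of angle ∠BVE = 15°.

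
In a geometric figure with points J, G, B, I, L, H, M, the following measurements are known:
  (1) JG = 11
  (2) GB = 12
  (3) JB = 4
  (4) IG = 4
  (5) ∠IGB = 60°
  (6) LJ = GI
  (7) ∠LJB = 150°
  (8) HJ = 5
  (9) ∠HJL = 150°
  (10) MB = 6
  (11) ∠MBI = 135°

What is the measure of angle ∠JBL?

From the given relations: LJ = GI = 4.
Step 1: By the law of cosines on triangle BJL: BL² = 4² + 4² − 2·4·4·cos(150°) = 59.71, so BL ≈ 7.73.
Step 2: By the inverse law of cosines on triangle JBL: cos(∠JBL) = (4² + 7.73² − 4²) / (2·4·7.73) = 59.71/61.82 = 0.9659, so ∠JBL = 15°.

Therefore, the measure of angle ∠JBL = 15°.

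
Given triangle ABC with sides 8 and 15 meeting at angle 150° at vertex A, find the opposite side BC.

When two sides and the included angle are known, the law of cosines gives the third side.
c^2 = a^2 + b^2 - 2ab cos(C) generalizes the Pythagorean theorem to non-right triangles.
Here: BC^2 = 64 + 225 - 240*(-sqrt(3)/2) = 120*sqrt(3) + 289
BC = sqrt(120*sqrt(3) + 289)

sqrt(120*sqrt(3) + 289)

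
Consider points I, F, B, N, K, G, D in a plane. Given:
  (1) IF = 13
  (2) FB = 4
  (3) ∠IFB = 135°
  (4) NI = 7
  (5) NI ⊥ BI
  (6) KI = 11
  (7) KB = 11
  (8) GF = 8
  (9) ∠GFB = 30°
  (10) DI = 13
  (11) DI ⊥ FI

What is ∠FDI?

Step 1: By the law of cosines on triangle DIF: DF² = 13² + 13² − 2·13·13·cos(90°) = 338, so DF = 13·√2.
Step 2: By the inverse law of cosines on triangle FDI: cos(∠FDI) = ((13·√2)² + 13² − 13²) / (2·13·√2·13) = 338/478 = 0.7071, so ∠FDI = 45°.

Therefore, the measure of angle ∠FDI = 45°.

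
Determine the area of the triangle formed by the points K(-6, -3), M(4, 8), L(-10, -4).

The Shoelace formula computes the area from vertex coordinates by summing cross products.
For vertices (-6,-3), (4,8), (-10,-4):
Signed sum = -6*8 - 4*-3 + 4*-4 - -10*8 + -10*-3 - -6*-4
= -36 + 64 + 6 = 34
Area = (1/2)|34| = 17.

17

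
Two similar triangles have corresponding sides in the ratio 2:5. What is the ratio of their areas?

Area scales with the square of linear dimensions. If every length is multiplied by 2/5, then the area is multiplied by (2/5)^2 = 4/25.
The area ratio is 4:25.

4:25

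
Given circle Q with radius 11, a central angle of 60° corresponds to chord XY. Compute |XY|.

Chord = 2(11) sin(30°) = 11

11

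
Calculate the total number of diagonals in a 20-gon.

Each of the 20 vertices connects to 17 non-adjacent vertices via diagonals.
Total connections = 20 × 17 = 340, but each diagonal is counted twice.
Number of diagonals = 340 / 2 = 170.

170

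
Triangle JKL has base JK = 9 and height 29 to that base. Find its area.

Area = (1/2) * base * height
Area = (1/2) * 9 * 29
Area = 261/2

261/2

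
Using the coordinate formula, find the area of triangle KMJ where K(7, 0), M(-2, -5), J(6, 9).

Shoelace: Area = (1/2)|7(-5-9) + -2(9-0) + 6(0--5)| = (1/2)(86) = 43

43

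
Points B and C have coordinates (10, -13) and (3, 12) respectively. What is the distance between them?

The horizontal distance is |3 - 10| = 7 and the vertical distance is |12 - -13| = 25.
By the Pythagorean theorem, d = sqrt(7^2 + 25^2) = sqrt(674).

sqrt(674)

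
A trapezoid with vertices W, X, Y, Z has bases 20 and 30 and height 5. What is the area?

Area = (20 + 30) * 5 / 2 = 250 / 2 = 125

125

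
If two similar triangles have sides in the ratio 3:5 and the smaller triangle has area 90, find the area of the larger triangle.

For similar figures, the area ratio equals the square of the side ratio.
Side ratio (the smaller triangle to the larger triangle) = 3:5, so area ratio = 3^2:5^2 = 9:25.
If the area of the smaller triangle is 90, then the area of the larger triangle = 90 * (25/9) = 250.

250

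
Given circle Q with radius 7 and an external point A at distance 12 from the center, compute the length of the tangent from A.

tangent = √(d² - r²) = √(12² - 7²) = √(144 - 49) = √95 = sqrt(95)

sqrt(95)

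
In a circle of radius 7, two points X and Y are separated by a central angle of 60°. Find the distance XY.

Chord = 2(7) sin(30°) = 7

7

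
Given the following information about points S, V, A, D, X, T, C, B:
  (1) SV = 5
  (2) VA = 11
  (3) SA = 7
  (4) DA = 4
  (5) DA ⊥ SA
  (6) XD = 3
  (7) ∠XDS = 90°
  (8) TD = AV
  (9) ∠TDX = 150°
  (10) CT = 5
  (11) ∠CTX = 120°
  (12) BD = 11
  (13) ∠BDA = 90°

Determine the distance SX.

Step 1: By the law of cosines on triangle SAD: SD² = 7² + 4² − 2·7·4·cos(90°) = 65, so SD = √65.
Step 2: By the law of cosines on triangle SDX: SX² = √65² + 3² − 2·√65·3·cos(90°) = 74, so SX = √74.

Therefore, the length of SX = √74.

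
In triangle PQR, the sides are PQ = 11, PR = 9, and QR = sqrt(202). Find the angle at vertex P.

cos(P) = (11² + 9² - (sqrt(202))²) / (2 × 11 × 9) = 0, so P = arccos(0) = 90°.

90°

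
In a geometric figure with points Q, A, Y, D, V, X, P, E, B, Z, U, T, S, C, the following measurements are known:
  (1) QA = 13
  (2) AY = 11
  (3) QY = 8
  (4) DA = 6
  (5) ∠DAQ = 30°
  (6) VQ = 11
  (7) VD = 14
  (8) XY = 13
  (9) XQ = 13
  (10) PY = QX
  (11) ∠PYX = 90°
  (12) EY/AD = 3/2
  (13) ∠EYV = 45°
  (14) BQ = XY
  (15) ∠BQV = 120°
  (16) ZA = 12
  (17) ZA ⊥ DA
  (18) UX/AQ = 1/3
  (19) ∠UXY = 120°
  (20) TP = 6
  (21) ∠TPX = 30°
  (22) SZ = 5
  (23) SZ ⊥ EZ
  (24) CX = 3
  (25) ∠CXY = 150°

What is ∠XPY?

From the given relations: PY = QX = 13.
Step 1: By the law of cosines on triangle PYX: PX² = 13² + 13² − 2·13·13·cos(90°) = 338, so PX = 13·√2.
Step 2: By the inverse law of cosines on triangle XPY: cos(∠XPY) = ((13·√2)² + 13² − 13²) / (2·13·√2·13) = 338/478 = 0.7071, so ∠XPY = 45°.

Therefore, the measure of angle ∠XPY = 45°.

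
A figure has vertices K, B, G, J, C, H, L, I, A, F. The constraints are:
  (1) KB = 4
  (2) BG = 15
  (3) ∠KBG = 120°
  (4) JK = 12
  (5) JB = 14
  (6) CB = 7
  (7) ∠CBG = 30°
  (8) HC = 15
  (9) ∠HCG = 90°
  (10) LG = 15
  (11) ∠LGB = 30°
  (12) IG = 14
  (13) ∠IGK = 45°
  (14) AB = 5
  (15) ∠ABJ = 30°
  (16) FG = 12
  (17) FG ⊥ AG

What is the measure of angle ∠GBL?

Step 1: By the law of cosines on triangle BGL: BL² = 15² + 15² − 2·15·15·cos(30°) = 60.29, so BL ≈ 7.76.
Step 2: By the inverse law of cosines on triangle GBL: cos(∠GBL) = (15² + 7.76² − 15²) / (2·15·7.76) = 60.29/232.94 = 0.2588, so ∠GBL = 75°.

Therefore, the measure of angle ∠GBL = 75°.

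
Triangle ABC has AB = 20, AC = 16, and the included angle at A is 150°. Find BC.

When two sides and the included angle are known, the law of cosines gives the third side.
c^2 = a^2 + b^2 - 2ab cos(C) generalizes the Pythagorean theorem to non-right triangles.
Here: BC^2 = 400 + 256 - 640*(-sqrt(3)/2) = 320*sqrt(3) + 656
BC = 4*sqrt(20*sqrt(3) + 41)

4*sqrt(20*sqrt(3) + 41)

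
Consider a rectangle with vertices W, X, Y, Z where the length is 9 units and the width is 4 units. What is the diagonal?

d = sqrt(9^2 + 4^2) = sqrt(97)

sqrt(97)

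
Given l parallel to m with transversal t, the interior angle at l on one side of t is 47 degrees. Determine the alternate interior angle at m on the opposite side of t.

Alternate interior angles formed by parallel lines and a transversal are equal.
The given angle is 47 degrees.
The alternate interior angle = 47 degrees.

47 degrees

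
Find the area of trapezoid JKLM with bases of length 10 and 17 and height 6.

Area = (10 + 17) * 6 / 2 = 162 / 2 = 81

81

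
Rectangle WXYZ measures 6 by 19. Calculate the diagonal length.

d = sqrt(6^2 + 19^2) = sqrt(397)

sqrt(397)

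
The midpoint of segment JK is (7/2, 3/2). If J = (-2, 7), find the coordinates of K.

Using the midpoint formula: M = ((x1 + x2)/2, (y1 + y2)/2)
We know M = (7/2, 3/2) and J = (-2, 7)
For x: 7/2 = (-2 + x2)/2, so x2 = 2*7/2 - -2 = 9
For y: 3/2 = (7 + y2)/2, so y2 = 2*3/2 - 7 = -4
K = (9, -4)

(9, -4)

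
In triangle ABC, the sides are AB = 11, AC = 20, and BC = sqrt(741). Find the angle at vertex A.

When all three sides of a triangle are known, the law of cosines can be rearranged to find any angle.
cos(C) = (a² + b² - c²) / (2ab) gives cos(A) = -1/2.
Taking the inverse cosine: A = 120°.

120°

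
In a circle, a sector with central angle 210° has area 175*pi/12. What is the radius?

Sector area A = πr² × θ/360, so r² = 360A / (πθ).
r² = 360 × 175*pi/12 / (π × 210)
r² = 25
r = 5

5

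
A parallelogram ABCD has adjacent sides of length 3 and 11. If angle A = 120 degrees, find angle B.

In a parallelogram, consecutive angles are supplementary (sum to 180°).
angle B = 180 - angle A
angle B = 180 - 120
angle B = 60 degrees

60 degrees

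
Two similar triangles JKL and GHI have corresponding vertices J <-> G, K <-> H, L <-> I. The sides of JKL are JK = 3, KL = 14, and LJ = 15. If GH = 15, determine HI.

Similar triangles have proportional sides. Setting up the proportion:
GH / JK = HI / KL
15 / 3 = HI / 14
HI = 14 * 15 / 3 = 70.

70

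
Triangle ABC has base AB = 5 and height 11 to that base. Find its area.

Area = (1/2)(5)(11) = 55/2

55/2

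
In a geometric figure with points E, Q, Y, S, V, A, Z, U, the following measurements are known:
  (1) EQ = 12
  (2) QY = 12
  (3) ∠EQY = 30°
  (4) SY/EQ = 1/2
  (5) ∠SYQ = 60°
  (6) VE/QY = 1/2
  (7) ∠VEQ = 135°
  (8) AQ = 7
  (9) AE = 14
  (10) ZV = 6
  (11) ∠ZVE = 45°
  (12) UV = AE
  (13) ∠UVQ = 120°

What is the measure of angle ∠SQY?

From the given relations: SY = 1/2·EQ = 1/2·12 = 6.
Step 1: By the law of cosines on triangle QYS: QS² = 12² + 6² − 2·12·6·cos(60°) = 108, so QS = 6·√3.
Step 2: By the inverse law of cosines on triangle SQY: cos(∠SQY) = ((6·√3)² + 12² − 6²) / (2·6·√3·12) = 216/249.42 = 0.866, so ∠SQY = 30°.

Therefore, the measure of angle ∠SQY = 30°.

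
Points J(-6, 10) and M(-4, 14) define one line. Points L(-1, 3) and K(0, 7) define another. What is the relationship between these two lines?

Slope of line 1: m1 = (14 - 10)/(-4 - -6) = 4/2 = 2
Slope of line 2: m2 = (7 - 3)/(0 - -1) = 4/1 = 4
m1 != m2 and m1*m2 = 8 != -1. Neither.

Neither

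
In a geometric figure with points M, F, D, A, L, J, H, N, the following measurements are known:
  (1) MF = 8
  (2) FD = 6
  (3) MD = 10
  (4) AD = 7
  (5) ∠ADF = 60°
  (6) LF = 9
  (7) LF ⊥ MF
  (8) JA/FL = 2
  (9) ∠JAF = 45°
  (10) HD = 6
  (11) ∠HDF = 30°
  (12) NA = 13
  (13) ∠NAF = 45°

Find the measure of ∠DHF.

Step 1: By the law of cosines on triangle HDF: HF² = 6² + 6² − 2·6·6·cos(30°) = 9.65, so HF ≈ 3.11.
Step 2: By the inverse law of cosines on triangle DHF: cos(∠DHF) = (6² + 3.11² − 6²) / (2·6·3.11) = 9.65/37.27 = 0.2588, so ∠DHF = 75°.

Therefore, the measure of angle ∠DHF = 75°.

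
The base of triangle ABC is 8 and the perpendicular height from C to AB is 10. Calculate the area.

Area = (1/2) * base * height
Area = (1/2) * 8 * 10
Area = 40

40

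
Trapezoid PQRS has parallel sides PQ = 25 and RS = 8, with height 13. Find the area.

A trapezoid's area equals the midsegment times the height.
The midsegment is (25 + 8) / 2 = 33/2.
Area = 33/2 * 13 = 429/2.

429/2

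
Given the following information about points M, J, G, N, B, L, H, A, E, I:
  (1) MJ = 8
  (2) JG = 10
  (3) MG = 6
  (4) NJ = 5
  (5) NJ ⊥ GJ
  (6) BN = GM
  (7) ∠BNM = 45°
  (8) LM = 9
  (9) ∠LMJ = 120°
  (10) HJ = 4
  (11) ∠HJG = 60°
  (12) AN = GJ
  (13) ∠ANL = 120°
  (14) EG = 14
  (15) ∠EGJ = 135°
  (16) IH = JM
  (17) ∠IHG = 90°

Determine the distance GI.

From the given relations: IH = JM = 8.
Step 1: By the law of cosines on triangle GJH: GH² = 10² + 4² − 2·10·4·cos(60°) = 76, so GH = 2·√19.
Step 2: By the law of cosines on triangle GHI: GI² = (2·√19)² + 8² − 2·2·√19·8·cos(90°) = 140, so GI = 2·√35.

Therefore, the length of GI = 2·√35.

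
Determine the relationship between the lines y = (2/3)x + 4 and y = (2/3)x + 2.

Slope of line 1: m1 = 2/3
Slope of line 2: m2 = 2/3
Two lines are parallel if and only if they have equal slopes (or both are vertical).
Here m1 = m2 = 2/3, confirming the lines are parallel.

Parallel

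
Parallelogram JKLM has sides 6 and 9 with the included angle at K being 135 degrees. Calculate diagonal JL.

The diagonal of a parallelogram can be found by treating two adjacent sides and the diagonal as a triangle.
Applying the law of cosines with sides 6, 9 and included angle 135°:
d^2 = 36 + 81 - 108*cos(135°) = 54*sqrt(2) + 117
d = 3*sqrt(6*sqrt(2) + 13)

3*sqrt(6*sqrt(2) + 13)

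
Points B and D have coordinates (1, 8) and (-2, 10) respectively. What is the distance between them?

The horizontal distance is |-2 - 1| = 3 and the vertical distance is |10 - 8| = 2.
By the Pythagorean theorem, d = sqrt(3^2 + 2^2) = sqrt(13).

sqrt(13)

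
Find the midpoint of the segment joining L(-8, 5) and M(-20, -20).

M = ((x₁ + x₂)/2, (y₁ + y₂)/2)
= ((-8 + -20)/2, (5 + -20)/2)
= (-28/2, -15/2) = (-14, -15/2)

(-14, -15/2)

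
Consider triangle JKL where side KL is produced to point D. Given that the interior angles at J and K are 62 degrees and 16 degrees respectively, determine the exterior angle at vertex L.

Exterior angle = 62 + 16 = 78 degrees (exterior angle theorem).

78 degrees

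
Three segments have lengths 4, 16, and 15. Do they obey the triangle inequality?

Check all three triangle inequalities:
4 + 16 = 20 > 15 ✓
4 + 15 = 19 > 16 ✓
16 + 15 = 31 > 4 ✓
All conditions hold, so these sides form a valid triangle.

Yes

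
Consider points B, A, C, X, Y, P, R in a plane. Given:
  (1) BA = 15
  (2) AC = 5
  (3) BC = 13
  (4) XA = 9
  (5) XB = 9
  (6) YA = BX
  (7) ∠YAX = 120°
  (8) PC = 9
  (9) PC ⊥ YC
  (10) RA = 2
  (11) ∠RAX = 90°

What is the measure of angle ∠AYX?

From the given relations: YA = BX = 9.
Step 1: By the law of cosines on triangle YAX: YX² = 9² + 9² − 2·9·9·cos(120°) = 243, so YX = 9·√3.
Step 2: By the inverse law of cosines on triangle AYX: cos(∠AYX) = (9² + (9·√3)² − 9²) / (2·9·9·√3) = 243/280.59 = 0.866, so ∠AYX = 30°.

Therefore, the measure of angle ∠AYX = 30°.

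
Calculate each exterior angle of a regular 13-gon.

Each exterior angle of a regular n-gon is 360 / n.
For n = 13: 360 / 13 = 360/13 degrees.

360/13 degrees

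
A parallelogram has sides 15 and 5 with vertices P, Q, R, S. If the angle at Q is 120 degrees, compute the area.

Area = 15 * 5 * sin(120°) = 75 * sqrt(3)/2 = 75*sqrt(3)/2

75*sqrt(3)/2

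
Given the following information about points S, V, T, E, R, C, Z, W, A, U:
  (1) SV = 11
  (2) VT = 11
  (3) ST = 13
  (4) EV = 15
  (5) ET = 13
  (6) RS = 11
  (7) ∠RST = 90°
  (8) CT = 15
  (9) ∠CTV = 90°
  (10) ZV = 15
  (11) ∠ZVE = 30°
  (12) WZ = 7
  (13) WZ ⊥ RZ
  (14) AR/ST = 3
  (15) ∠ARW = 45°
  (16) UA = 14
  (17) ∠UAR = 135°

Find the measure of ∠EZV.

Step 1: By the law of cosines on triangle ZVE: ZE² = 15² + 15² − 2·15·15·cos(30°) = 60.29, so ZE ≈ 7.76.
Step 2: By the inverse law of cosines on triangle EZV: cos(∠EZV) = (7.76² + 15² − 15²) / (2·7.76·15) = 60.29/232.94 = 0.2588, so ∠EZV = 75°.

Therefore, the measure of angle ∠EZV = 75°.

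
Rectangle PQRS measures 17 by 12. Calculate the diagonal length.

A rectangle's diagonal splits it into two right triangles, with the diagonal as the hypotenuse.
By the Pythagorean theorem, d^2 = 17^2 + 12^2 = 433.
Therefore d = sqrt(433).

sqrt(433)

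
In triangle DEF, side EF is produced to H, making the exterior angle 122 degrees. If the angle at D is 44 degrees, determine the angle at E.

The exterior angle theorem states that an exterior angle equals the sum of the two non-adjacent interior angles.
So 122 = 44 + angle E, which gives angle E = 122 - 44 = 78 degrees.

78 degrees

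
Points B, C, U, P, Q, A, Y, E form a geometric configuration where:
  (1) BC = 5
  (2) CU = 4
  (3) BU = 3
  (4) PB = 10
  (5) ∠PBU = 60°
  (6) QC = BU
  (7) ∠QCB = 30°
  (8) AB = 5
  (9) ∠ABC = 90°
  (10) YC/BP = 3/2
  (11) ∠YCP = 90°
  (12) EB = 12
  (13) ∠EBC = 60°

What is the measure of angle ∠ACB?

Step 1: By the law of cosines on triangle CBA: CA² = 5² + 5² − 2·5·5·cos(90°) = 50, so CA = 5·√2.
Step 2: By the inverse law of cosines on triangle ACB: cos(∠ACB) = ((5·√2)² + 5² − 5²) / (2·5·√2·5) = 50/70.71 = 0.7071, so ∠ACB = 45°.

Therefore, the measure of angle ∠ACB = 45°.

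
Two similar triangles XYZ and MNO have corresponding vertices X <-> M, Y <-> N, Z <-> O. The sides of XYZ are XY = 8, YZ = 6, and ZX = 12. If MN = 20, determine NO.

Similar triangles have proportional sides. Setting up the proportion:
MN / XY = NO / YZ
20 / 8 = NO / 6
NO = 6 * 20 / 8 = 15.

15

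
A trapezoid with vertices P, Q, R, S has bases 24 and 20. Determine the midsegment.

midsegment = (24 + 20) / 2 = 44 / 2 = 22

22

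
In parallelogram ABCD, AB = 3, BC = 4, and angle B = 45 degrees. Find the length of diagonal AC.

Law of cosines: d^2 = 3^2 + 4^2 - 2(3)(4)cos(45°) = 25 - 12*sqrt(2), so d = sqrt(25 - 12*sqrt(2)).

sqrt(25 - 12*sqrt(2))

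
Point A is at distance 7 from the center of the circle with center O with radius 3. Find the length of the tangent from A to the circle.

tangent = √(d² - r²) = √(7² - 3²) = √(49 - 9) = √40 = 2*sqrt(10)

2*sqrt(10)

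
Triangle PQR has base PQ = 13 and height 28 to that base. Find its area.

A triangle's area is half the area of a rectangle with the same base and height.
Area = (1/2) * 13 * 28 = 182.

182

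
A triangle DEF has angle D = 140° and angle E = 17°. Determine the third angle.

Let angle F = x. Then 140 + 17 + x = 180.
x = 180 - 157 = 23 degrees.

23 degrees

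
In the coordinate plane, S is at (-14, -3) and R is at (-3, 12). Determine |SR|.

d = sqrt((-3 - -14)^2 + (12 - -3)^2)
d = sqrt(11^2 + 15^2)
d = sqrt(121 + 225)
d = sqrt(346)

sqrt(346)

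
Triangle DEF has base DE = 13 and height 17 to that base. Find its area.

Area = (1/2)(13)(17) = 221/2

221/2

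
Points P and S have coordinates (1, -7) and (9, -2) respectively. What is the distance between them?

d = sqrt((8)^2 + (5)^2) = sqrt(89)

sqrt(89)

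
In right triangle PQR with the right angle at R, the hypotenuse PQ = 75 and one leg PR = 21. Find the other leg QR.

QR = sqrt(75^2 - 21^2) = sqrt(5184) = 72

72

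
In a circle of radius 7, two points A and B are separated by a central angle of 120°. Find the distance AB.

Chord length = 2r sin(θ/2)
= 2 × 7 × sin(120°/2)
= 2 × 7 × sin(60°)
= 7*sqrt(3)

7*sqrt(3)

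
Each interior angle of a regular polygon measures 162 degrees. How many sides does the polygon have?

The exterior angle is the supplement of the interior angle: 180 - 162 = 18 degrees.
Since the exterior angles of any convex polygon sum to 360 degrees, the number of sides is 360 / 18 = 20.

20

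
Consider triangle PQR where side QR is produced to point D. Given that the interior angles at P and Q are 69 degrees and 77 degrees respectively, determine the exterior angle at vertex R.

By the exterior angle theorem, an exterior angle of a triangle equals the sum of the two remote interior angles.
Exterior angle = angle P + angle Q
Exterior angle = 69 + 77 = 146 degrees

146 degrees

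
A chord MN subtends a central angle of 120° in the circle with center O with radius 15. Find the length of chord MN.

Chord = 2(15) sin(60°) = 15*sqrt(3)

15*sqrt(3)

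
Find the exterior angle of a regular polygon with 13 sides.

Each exterior angle of a regular n-gon is 360 / n.
For n = 13: 360 / 13 = 360/13 degrees.

360/13 degrees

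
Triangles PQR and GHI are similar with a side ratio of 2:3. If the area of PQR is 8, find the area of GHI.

Area ratio = (2/3)^2 = 4/9. Area of GHI = 8 * 9/4 = 18.

18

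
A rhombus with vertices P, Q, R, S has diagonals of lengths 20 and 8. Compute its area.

The diagonals of a rhombus divide it into four right triangles.
Each triangle has legs 20/ 2 = 10 and 8/2 = 4, so each has area (1/2)*10*4 = 20.
Four such triangles give total area = (d1 * d2) / 2 = 80.

80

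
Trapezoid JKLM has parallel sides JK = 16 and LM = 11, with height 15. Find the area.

Area = (16 + 11) * 15 / 2 = 405 / 2 = 405/2

405/2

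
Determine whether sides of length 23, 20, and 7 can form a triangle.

For three segments to close into a triangle, no single side can be as long as the other two combined.
The longest side is 23, and 7 + 20 = 27 > 23.
A triangle can be formed.

Yes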